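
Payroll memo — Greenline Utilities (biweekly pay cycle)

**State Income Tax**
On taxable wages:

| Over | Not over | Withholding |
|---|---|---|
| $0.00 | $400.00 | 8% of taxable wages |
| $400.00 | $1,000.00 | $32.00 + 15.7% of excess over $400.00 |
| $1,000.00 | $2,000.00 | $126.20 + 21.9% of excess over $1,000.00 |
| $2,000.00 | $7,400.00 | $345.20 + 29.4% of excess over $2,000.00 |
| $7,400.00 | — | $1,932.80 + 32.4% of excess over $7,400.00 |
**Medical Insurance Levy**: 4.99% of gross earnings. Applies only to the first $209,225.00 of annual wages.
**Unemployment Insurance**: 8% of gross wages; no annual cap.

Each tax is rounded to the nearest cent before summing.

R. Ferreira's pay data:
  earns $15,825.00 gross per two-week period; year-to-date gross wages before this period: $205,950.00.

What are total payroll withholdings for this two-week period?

State Income Tax: taxable = $15,825.00
  $1,932.80 + 32.4% × ($15,825.00 − $7,400.00) = $1,932.80 + 32.4% × $8,425.00 = $4,662.50
Medical Insurance Levy: cap $209,225.00 − YTD $205,950.00 = $3,275.00 subject; 4.99% × $3,275.00 = $163.42
Unemployment Insurance: 8% × $15,825.00 = $1,266.00
Total: $4,662.50 + $163.42 + $1,266.00 = $6,091.92

$6,091.92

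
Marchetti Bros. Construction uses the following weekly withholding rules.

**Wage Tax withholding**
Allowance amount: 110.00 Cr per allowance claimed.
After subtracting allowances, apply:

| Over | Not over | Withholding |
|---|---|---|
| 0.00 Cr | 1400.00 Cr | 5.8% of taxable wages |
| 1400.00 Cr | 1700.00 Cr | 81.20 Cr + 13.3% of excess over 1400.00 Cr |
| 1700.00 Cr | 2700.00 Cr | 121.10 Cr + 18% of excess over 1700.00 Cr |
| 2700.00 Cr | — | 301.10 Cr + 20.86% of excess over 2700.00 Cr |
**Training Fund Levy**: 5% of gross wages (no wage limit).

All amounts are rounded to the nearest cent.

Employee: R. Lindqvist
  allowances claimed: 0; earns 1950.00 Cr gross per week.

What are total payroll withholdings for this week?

263.60 Cr

Wage Tax: taxable = 1950.00 Cr
  121.10 Cr + 18% × (1950.00 Cr − 1700.00 Cr) = 121.10 Cr + 18% × 250.00 Cr = 166.10 Cr
Training Fund Levy: 5% × 1950.00 Cr = 97.50 Cr
Total: 166.10 Cr + 97.50 Cr = 263.60 Cr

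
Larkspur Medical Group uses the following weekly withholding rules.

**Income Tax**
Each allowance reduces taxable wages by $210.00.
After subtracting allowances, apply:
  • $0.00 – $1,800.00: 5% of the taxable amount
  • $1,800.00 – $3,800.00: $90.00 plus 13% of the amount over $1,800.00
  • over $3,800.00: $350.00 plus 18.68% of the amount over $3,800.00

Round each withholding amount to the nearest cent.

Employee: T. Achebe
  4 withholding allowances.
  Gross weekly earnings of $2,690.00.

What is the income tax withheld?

$96.50

Income Tax: taxable = $2,690.00 − 4×$210.00 = $1,850.00
  $90.00 + 13% × ($1,850.00 − $1,800.00) = $90.00 + 13% × $50.00 = $96.50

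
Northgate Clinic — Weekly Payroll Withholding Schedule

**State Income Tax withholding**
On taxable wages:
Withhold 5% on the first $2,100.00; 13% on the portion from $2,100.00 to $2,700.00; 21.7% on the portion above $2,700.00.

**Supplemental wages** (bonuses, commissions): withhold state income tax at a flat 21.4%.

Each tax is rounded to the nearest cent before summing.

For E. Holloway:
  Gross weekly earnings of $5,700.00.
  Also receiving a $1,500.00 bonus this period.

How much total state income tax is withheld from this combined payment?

State Income Tax: taxable = $5,700.00
  $183.00 + 21.7% × ($5,700.00 − $2,700.00) = $183.00 + 21.7% × $3,000.00 = $834.00
Supplemental (21.4% flat on bonus): 21.4% × $1,500.00 = $321.00
Total state income tax: $834.00 + $321.00 = $1,155.00

$1,155.00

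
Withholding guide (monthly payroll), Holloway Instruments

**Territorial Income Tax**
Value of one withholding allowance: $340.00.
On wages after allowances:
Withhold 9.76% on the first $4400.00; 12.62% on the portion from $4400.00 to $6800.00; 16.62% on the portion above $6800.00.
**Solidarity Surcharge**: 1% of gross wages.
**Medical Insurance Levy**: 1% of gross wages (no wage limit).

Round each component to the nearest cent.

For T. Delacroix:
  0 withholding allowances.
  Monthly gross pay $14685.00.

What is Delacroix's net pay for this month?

Territorial Income Tax: taxable = $14685.00
  $732.32 + 16.62% × ($14685.00 − $6800.00) = $732.32 + 16.62% × $7885.00 = $2042.81
Solidarity Surcharge: 1% × $14685.00 = $146.85
Medical Insurance Levy: 1% × $14685.00 = $146.85
Total withheld: $2042.81 + $146.85 + $146.85 = $2336.51
Net pay: $14685.00 − $2336.51 = $12348.49

$12348.49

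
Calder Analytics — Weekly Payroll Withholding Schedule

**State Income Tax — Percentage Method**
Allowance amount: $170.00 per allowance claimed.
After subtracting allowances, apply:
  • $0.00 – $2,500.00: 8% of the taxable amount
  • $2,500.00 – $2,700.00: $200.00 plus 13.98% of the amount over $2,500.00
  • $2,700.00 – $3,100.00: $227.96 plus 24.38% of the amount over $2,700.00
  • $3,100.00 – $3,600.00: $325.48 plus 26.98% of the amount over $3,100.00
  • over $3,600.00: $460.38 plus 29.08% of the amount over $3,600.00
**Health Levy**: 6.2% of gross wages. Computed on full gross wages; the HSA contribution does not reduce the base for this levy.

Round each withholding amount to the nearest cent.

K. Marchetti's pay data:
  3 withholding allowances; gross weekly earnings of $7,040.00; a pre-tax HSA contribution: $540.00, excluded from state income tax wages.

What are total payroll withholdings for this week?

State Income Tax: taxable = $7,040.00 − $540.00 − 3×$170.00 = $5,990.00
  $460.38 + 29.08% × ($5,990.00 − $3,600.00) = $460.38 + 29.08% × $2,390.00 = $1,155.39
Health Levy: 6.2% × $7,040.00 = $436.48
Total: $1,155.39 + $436.48 = $1,591.87

$1,591.87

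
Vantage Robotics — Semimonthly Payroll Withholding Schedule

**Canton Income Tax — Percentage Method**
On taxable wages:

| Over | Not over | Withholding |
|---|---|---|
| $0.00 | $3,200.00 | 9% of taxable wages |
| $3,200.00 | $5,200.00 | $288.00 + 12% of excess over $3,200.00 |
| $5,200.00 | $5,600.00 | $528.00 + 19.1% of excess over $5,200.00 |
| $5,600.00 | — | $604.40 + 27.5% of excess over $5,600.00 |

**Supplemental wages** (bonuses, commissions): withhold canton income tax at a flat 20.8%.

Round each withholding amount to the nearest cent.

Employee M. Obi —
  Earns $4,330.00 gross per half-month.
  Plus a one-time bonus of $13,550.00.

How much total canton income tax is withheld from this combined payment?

$3,242.00

Canton Income Tax: taxable = $4,330.00
  $288.00 + 12% × ($4,330.00 − $3,200.00) = $288.00 + 12% × $1,130.00 = $423.60
Supplemental (20.8% flat on bonus): 20.8% × $13,550.00 = $2,818.40
Total canton income tax: $423.60 + $2,818.40 = $3,242.00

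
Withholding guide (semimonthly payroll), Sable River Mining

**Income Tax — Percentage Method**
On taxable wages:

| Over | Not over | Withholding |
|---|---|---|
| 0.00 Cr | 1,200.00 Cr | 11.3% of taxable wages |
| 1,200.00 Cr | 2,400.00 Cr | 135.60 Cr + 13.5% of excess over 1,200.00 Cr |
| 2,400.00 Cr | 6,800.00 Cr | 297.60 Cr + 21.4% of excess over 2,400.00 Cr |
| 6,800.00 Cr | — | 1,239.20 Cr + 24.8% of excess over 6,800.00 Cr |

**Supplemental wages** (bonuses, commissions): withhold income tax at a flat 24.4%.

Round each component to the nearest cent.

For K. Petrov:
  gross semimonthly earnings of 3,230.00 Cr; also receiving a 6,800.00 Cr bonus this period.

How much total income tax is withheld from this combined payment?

Income Tax: taxable = 3,230.00 Cr
  297.60 Cr + 21.4% × (3,230.00 Cr − 2,400.00 Cr) = 297.60 Cr + 21.4% × 830.00 Cr = 475.22 Cr
Supplemental (24.4% flat on bonus): 24.4% × 6,800.00 Cr = 1,659.20 Cr
Total income tax: 475.22 Cr + 1,659.20 Cr = 2,134.42 Cr

2,134.42 Cr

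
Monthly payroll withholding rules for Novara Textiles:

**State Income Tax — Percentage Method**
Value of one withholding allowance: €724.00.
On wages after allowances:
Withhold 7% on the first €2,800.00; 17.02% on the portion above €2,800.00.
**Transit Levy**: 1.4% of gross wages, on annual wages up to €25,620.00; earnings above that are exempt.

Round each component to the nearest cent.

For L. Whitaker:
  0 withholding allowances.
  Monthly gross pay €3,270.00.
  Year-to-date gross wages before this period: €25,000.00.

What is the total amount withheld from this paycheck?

€284.67

State Income Tax: taxable = €3,270.00
  €196.00 + 17.02% × (€3,270.00 − €2,800.00) = €196.00 + 17.02% × €470.00 = €275.99
Transit Levy: cap €25,620.00 − YTD €25,000.00 = €620.00 subject; 1.4% × €620.00 = €8.68
Total: €275.99 + €8.68 = €284.67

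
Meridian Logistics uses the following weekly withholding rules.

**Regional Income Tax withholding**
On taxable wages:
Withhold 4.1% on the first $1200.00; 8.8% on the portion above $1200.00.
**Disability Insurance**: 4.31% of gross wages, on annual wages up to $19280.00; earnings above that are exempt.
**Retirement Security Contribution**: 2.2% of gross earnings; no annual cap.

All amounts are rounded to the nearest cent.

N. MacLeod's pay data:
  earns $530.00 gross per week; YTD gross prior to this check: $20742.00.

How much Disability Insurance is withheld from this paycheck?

Disability Insurance: YTD $20742.00 ≥ cap $19280.00 → $0.00

$0.00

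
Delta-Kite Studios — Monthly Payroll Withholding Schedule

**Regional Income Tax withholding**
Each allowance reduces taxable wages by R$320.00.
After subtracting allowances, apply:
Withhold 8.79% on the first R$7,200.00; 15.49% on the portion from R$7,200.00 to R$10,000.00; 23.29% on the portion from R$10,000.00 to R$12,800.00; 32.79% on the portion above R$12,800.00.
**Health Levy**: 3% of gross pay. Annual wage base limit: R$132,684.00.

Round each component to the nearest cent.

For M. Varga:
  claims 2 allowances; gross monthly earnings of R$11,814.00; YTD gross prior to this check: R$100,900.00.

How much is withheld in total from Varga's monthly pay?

Regional Income Tax: taxable = R$11,814.00 − 2×R$320.00 = R$11,174.00
  R$1,066.60 + 23.29% × (R$11,174.00 − R$10,000.00) = R$1,066.60 + 23.29% × R$1,174.00 = R$1,340.02
Health Levy: 3% × R$11,814.00 = R$354.42
Total: R$1,340.02 + R$354.42 = R$1,694.44

R$1,694.44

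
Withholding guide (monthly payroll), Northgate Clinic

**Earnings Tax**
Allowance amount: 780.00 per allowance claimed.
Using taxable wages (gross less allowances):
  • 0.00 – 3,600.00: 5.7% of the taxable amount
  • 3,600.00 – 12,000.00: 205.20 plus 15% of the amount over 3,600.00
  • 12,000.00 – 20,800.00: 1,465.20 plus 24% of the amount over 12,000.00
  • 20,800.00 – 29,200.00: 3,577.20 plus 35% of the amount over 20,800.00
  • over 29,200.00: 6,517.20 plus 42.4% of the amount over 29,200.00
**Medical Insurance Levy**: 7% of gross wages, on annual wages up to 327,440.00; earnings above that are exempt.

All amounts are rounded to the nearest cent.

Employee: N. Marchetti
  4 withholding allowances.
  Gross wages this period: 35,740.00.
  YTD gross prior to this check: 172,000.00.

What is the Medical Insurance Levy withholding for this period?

2,501.80

Medical Insurance Levy: 7% × 35,740.00 = 2,501.80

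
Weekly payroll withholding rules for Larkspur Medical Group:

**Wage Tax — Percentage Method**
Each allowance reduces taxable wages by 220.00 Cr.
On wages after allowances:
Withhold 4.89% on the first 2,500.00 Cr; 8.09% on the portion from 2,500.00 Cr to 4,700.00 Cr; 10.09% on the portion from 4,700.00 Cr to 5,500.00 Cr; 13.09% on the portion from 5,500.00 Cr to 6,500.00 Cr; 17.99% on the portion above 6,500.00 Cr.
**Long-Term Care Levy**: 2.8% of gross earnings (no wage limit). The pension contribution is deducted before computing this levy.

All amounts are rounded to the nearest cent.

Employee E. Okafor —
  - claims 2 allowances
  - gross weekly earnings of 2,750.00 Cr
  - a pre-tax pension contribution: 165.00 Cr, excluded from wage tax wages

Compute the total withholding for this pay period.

Wage Tax: taxable = 2,750.00 Cr − 165.00 Cr − 2×220.00 Cr = 2,145.00 Cr
  4.89% × 2,145.00 Cr = 104.89 Cr
Long-Term Care Levy: 2.8% × 2,585.00 Cr = 72.38 Cr
Total: 104.89 Cr + 72.38 Cr = 177.27 Cr

177.27 Cr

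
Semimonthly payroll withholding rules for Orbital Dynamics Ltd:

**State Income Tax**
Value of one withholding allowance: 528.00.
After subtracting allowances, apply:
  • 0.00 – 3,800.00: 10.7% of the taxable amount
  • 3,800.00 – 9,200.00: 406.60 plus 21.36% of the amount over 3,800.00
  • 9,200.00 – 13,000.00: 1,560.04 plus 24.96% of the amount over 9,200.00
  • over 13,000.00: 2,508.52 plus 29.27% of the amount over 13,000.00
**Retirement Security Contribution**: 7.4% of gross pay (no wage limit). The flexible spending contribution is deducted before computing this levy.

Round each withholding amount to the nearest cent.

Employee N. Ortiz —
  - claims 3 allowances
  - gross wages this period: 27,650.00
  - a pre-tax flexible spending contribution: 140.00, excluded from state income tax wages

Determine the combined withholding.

8,327.70

State Income Tax: taxable = 27,650.00 − 140.00 − 3×528.00 = 25,926.00
  2,508.52 + 29.27% × (25,926.00 − 13,000.00) = 2,508.52 + 29.27% × 12,926.00 = 6,291.96
Retirement Security Contribution: 7.4% × 27,510.00 = 2,035.74
Total: 6,291.96 + 2,035.74 = 8,327.70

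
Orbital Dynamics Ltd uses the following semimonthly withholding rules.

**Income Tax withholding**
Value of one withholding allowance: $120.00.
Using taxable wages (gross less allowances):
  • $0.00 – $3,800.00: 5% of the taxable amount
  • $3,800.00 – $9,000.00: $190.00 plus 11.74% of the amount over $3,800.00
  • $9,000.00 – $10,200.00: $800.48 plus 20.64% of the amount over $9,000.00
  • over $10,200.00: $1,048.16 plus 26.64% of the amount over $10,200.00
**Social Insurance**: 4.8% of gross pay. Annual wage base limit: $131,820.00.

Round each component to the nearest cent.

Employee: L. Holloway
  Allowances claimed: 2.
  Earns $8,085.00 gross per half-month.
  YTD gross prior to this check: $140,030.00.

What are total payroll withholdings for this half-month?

Income Tax: taxable = $8,085.00 − 2×$120.00 = $7,845.00
  $190.00 + 11.74% × ($7,845.00 − $3,800.00) = $190.00 + 11.74% × $4,045.00 = $664.88
Social Insurance: YTD $140,030.00 ≥ cap $131,820.00 → $0.00
Total: $664.88 + $0.00 = $664.88

$664.88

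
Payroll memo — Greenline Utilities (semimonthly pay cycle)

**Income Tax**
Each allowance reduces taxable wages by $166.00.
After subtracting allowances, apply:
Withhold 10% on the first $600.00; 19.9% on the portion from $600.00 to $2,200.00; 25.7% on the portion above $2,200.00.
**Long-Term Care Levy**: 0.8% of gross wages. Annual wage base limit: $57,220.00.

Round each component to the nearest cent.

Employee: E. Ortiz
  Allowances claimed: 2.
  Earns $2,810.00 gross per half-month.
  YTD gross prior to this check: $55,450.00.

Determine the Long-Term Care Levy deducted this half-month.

Long-Term Care Levy: cap $57,220.00 − YTD $55,450.00 = $1,770.00 subject; 0.8% × $1,770.00 = $14.16

$14.16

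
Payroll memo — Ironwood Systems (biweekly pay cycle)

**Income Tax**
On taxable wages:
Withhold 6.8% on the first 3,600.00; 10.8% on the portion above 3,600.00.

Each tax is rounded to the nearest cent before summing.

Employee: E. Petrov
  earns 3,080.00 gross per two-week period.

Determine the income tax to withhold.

Income Tax: taxable = 3,080.00
  6.8% × 3,080.00 = 209.44

209.44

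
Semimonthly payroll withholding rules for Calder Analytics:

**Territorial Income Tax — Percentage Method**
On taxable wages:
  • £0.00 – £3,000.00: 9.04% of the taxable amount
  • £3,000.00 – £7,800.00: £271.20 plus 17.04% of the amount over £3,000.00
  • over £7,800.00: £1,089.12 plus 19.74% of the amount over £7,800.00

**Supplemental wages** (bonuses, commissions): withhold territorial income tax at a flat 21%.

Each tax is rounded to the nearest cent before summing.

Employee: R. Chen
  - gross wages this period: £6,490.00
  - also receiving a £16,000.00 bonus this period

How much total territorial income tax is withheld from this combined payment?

Territorial Income Tax: taxable = £6,490.00
  £271.20 + 17.04% × (£6,490.00 − £3,000.00) = £271.20 + 17.04% × £3,490.00 = £865.90
Supplemental (21% flat on bonus): 21% × £16,000.00 = £3,360.00
Total territorial income tax: £865.90 + £3,360.00 = £4,225.90

£4,225.90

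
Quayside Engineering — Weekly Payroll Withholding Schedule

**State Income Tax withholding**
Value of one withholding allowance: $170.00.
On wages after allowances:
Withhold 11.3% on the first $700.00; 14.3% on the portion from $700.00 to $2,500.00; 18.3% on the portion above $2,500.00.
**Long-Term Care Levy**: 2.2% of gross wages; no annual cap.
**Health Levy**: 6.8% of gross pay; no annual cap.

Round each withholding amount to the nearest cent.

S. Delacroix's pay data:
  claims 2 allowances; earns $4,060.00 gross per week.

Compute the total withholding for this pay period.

State Income Tax: taxable = $4,060.00 − 2×$170.00 = $3,720.00
  $336.50 + 18.3% × ($3,720.00 − $2,500.00) = $336.50 + 18.3% × $1,220.00 = $559.76
Long-Term Care Levy: 2.2% × $4,060.00 = $89.32
Health Levy: 6.8% × $4,060.00 = $276.08
Total: $559.76 + $89.32 + $276.08 = $925.16

$925.16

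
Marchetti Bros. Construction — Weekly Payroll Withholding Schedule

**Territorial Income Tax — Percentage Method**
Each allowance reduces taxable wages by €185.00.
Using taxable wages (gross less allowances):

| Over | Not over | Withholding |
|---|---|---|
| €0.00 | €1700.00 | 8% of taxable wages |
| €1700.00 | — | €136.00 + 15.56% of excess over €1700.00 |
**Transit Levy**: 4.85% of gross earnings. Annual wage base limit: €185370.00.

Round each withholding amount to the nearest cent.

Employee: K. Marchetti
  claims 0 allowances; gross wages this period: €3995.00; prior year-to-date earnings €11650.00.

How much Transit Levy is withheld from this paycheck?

€193.76

Transit Levy: 4.85% × €3995.00 = €193.76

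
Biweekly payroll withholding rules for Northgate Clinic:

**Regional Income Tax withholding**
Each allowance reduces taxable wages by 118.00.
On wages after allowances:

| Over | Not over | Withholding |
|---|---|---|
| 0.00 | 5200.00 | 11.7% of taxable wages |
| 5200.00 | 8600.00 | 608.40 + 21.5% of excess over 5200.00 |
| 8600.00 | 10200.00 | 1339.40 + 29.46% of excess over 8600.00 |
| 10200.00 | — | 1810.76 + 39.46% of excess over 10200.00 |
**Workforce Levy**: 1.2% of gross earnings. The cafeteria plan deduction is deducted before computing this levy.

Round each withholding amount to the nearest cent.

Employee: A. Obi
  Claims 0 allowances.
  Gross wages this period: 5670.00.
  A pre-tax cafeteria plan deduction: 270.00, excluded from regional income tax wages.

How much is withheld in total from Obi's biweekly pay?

Regional Income Tax: taxable = 5670.00 − 270.00 = 5400.00
  608.40 + 21.5% × (5400.00 − 5200.00) = 608.40 + 21.5% × 200.00 = 651.40
Workforce Levy: 1.2% × 5400.00 = 64.80
Total: 651.40 + 64.80 = 716.20

716.20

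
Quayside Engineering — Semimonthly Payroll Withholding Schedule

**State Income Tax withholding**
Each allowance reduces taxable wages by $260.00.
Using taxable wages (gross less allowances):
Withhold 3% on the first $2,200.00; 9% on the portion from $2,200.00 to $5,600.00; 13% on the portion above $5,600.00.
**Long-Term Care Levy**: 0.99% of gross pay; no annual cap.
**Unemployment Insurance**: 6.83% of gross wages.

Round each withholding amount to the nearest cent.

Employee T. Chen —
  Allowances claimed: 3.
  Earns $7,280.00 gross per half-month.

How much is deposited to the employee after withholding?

State Income Tax: taxable = $7,280.00 − 3×$260.00 = $6,500.00
  $372.00 + 13% × ($6,500.00 − $5,600.00) = $372.00 + 13% × $900.00 = $489.00
Long-Term Care Levy: 0.99% × $7,280.00 = $72.07
Unemployment Insurance: 6.83% × $7,280.00 = $497.22
Total withheld: $489.00 + $72.07 + $497.22 = $1,058.29
Net pay: $7,280.00 − $1,058.29 = $6,221.71

$6,221.71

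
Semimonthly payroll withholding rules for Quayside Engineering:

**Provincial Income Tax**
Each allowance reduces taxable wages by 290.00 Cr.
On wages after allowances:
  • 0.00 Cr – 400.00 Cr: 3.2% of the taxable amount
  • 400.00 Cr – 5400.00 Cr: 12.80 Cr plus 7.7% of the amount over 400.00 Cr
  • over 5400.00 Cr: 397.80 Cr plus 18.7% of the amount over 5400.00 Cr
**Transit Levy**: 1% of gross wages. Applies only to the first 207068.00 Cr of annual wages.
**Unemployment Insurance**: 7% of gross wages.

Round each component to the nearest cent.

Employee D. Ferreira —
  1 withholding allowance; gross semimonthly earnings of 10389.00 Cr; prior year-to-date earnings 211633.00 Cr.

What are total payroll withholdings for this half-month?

2003.74 Cr

Provincial Income Tax: taxable = 10389.00 Cr − 1×290.00 Cr = 10099.00 Cr
  397.80 Cr + 18.7% × (10099.00 Cr − 5400.00 Cr) = 397.80 Cr + 18.7% × 4699.00 Cr = 1276.51 Cr
Transit Levy: YTD 211633.00 Cr ≥ cap 207068.00 Cr → 0.00 Cr
Unemployment Insurance: 7% × 10389.00 Cr = 727.23 Cr
Total: 1276.51 Cr + 0.00 Cr + 727.23 Cr = 2003.74 Cr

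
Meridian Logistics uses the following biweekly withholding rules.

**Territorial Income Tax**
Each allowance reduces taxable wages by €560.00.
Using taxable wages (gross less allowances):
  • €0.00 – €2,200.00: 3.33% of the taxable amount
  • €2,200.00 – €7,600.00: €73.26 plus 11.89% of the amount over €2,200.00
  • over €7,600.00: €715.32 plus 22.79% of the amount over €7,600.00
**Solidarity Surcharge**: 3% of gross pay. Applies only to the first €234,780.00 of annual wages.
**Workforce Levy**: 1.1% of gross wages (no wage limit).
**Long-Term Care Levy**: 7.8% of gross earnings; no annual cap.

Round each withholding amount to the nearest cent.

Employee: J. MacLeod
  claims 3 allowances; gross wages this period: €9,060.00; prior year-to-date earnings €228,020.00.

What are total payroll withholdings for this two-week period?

€1,698.30

Territorial Income Tax: taxable = €9,060.00 − 3×€560.00 = €7,380.00
  €73.26 + 11.89% × (€7,380.00 − €2,200.00) = €73.26 + 11.89% × €5,180.00 = €689.16
Solidarity Surcharge: cap €234,780.00 − YTD €228,020.00 = €6,760.00 subject; 3% × €6,760.00 = €202.80
Workforce Levy: 1.1% × €9,060.00 = €99.66
Long-Term Care Levy: 7.8% × €9,060.00 = €706.68
Total: €689.16 + €202.80 + €99.66 + €706.68 = €1,698.30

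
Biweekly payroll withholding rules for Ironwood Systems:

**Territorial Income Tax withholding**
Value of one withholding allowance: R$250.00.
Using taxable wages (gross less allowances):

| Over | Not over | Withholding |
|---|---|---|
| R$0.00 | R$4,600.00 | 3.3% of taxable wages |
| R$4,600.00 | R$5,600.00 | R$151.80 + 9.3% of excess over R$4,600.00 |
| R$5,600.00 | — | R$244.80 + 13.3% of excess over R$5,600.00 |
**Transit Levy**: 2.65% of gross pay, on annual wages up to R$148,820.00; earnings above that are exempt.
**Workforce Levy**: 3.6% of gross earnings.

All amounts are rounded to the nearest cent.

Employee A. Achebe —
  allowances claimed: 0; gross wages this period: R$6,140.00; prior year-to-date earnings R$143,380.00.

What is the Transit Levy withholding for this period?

Transit Levy: cap R$148,820.00 − YTD R$143,380.00 = R$5,440.00 subject; 2.65% × R$5,440.00 = R$144.16

R$144.16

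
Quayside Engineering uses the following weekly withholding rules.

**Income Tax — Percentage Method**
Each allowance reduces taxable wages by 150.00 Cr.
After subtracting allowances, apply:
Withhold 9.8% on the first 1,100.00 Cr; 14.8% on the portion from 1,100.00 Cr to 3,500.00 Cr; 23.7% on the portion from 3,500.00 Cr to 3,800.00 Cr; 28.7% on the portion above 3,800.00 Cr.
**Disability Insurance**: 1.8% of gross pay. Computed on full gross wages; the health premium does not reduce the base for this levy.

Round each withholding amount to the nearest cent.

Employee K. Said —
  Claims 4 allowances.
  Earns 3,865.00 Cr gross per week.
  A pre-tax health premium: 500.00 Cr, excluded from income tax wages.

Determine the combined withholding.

Income Tax: taxable = 3,865.00 Cr − 500.00 Cr − 4×150.00 Cr = 2,765.00 Cr
  107.80 Cr + 14.8% × (2,765.00 Cr − 1,100.00 Cr) = 107.80 Cr + 14.8% × 1,665.00 Cr = 354.22 Cr
Disability Insurance: 1.8% × 3,865.00 Cr = 69.57 Cr
Total: 354.22 Cr + 69.57 Cr = 423.79 Cr

423.79 Cr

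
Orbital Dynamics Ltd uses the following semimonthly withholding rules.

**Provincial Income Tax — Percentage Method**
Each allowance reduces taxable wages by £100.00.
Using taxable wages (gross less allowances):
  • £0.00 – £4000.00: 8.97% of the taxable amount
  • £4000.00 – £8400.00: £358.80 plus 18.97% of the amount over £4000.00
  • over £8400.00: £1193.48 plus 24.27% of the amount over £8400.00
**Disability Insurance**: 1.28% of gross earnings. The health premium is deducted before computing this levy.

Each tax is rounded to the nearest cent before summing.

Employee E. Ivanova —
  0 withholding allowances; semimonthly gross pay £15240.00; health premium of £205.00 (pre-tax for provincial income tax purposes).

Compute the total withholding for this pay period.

£2996.24

Provincial Income Tax: taxable = £15240.00 − £205.00 = £15035.00
  £1193.48 + 24.27% × (£15035.00 − £8400.00) = £1193.48 + 24.27% × £6635.00 = £2803.79
Disability Insurance: 1.28% × £15035.00 = £192.45
Total: £2803.79 + £192.45 = £2996.24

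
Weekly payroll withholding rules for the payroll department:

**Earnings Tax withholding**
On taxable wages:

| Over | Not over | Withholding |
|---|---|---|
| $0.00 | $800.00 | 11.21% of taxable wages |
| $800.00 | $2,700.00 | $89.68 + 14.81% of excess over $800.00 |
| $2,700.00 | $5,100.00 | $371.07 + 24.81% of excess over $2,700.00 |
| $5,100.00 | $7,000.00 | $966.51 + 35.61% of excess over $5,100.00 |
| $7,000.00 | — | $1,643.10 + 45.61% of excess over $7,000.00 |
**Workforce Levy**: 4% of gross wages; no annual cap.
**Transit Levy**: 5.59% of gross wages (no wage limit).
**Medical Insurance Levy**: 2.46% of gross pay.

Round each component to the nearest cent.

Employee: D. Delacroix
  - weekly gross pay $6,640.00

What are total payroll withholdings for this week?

Earnings Tax: taxable = $6,640.00
  $966.51 + 35.61% × ($6,640.00 − $5,100.00) = $966.51 + 35.61% × $1,540.00 = $1,514.90
Workforce Levy: 4% × $6,640.00 = $265.60
Transit Levy: 5.59% × $6,640.00 = $371.18
Medical Insurance Levy: 2.46% × $6,640.00 = $163.34
Total: $1,514.90 + $265.60 + $371.18 + $163.34 = $2,315.02

$2,315.02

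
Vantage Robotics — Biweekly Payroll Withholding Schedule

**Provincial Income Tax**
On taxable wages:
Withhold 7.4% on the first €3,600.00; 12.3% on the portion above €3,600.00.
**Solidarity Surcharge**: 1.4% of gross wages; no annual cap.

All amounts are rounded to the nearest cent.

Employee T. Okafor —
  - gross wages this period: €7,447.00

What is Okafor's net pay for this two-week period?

Provincial Income Tax: taxable = €7,447.00
  €266.40 + 12.3% × (€7,447.00 − €3,600.00) = €266.40 + 12.3% × €3,847.00 = €739.58
Solidarity Surcharge: 1.4% × €7,447.00 = €104.26
Total withheld: €739.58 + €104.26 = €843.84
Net pay: €7,447.00 − €843.84 = €6,603.16

€6,603.16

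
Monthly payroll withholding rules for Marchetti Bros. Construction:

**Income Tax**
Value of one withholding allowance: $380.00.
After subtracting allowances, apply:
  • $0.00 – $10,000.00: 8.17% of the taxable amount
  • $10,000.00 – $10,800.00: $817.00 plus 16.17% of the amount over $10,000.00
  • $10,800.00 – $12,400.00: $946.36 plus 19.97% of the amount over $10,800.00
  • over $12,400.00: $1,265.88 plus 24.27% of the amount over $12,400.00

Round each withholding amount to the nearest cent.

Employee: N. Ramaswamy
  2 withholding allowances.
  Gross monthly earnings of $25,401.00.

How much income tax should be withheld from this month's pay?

$4,236.77

Income Tax: taxable = $25,401.00 − 2×$380.00 = $24,641.00
  $1,265.88 + 24.27% × ($24,641.00 − $12,400.00) = $1,265.88 + 24.27% × $12,241.00 = $4,236.77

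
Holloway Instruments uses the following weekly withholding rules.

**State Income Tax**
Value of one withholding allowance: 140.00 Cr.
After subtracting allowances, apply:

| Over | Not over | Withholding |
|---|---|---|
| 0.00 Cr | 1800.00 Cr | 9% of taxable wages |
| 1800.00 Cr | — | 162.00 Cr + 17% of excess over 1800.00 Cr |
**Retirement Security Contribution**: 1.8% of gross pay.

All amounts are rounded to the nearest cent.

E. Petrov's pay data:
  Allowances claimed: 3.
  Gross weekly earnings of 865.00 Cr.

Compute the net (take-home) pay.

809.38 Cr

State Income Tax: taxable = 865.00 Cr − 3×140.00 Cr = 445.00 Cr
  9% × 445.00 Cr = 40.05 Cr
Retirement Security Contribution: 1.8% × 865.00 Cr = 15.57 Cr
Total withheld: 40.05 Cr + 15.57 Cr = 55.62 Cr
Net pay: 865.00 Cr − 55.62 Cr = 809.38 Cr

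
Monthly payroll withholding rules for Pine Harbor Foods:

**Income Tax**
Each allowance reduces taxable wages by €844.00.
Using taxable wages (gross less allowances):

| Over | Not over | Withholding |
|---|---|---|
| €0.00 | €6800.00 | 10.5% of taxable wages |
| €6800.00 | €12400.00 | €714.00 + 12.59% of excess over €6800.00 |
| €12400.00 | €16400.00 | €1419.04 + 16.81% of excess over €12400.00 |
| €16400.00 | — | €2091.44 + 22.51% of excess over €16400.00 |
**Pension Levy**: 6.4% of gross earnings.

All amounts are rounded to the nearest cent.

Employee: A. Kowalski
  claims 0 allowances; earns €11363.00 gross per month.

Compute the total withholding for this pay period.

Income Tax: taxable = €11363.00
  €714.00 + 12.59% × (€11363.00 − €6800.00) = €714.00 + 12.59% × €4563.00 = €1288.48
Pension Levy: 6.4% × €11363.00 = €727.23
Total: €1288.48 + €727.23 = €2015.71

€2015.71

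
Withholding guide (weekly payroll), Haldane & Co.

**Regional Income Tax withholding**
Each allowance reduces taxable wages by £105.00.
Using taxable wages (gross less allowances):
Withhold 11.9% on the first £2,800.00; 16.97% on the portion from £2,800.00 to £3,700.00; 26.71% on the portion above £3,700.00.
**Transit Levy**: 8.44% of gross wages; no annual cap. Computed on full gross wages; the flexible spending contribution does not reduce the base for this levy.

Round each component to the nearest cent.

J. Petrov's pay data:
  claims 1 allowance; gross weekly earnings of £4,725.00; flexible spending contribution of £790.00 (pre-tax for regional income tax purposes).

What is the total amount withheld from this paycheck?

Regional Income Tax: taxable = £4,725.00 − £790.00 − 1×£105.00 = £3,830.00
  £485.93 + 26.71% × (£3,830.00 − £3,700.00) = £485.93 + 26.71% × £130.00 = £520.65
Transit Levy: 8.44% × £4,725.00 = £398.79
Total: £520.65 + £398.79 = £919.44

£919.44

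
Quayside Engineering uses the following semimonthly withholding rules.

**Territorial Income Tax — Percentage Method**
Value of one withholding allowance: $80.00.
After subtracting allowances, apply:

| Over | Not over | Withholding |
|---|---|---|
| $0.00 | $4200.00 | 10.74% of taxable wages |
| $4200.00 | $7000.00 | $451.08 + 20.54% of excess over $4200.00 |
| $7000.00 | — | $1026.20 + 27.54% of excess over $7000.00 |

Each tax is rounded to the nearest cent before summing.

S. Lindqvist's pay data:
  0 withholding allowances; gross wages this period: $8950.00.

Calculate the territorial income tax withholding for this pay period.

$1563.23

Territorial Income Tax: taxable = $8950.00
  $1026.20 + 27.54% × ($8950.00 − $7000.00) = $1026.20 + 27.54% × $1950.00 = $1563.23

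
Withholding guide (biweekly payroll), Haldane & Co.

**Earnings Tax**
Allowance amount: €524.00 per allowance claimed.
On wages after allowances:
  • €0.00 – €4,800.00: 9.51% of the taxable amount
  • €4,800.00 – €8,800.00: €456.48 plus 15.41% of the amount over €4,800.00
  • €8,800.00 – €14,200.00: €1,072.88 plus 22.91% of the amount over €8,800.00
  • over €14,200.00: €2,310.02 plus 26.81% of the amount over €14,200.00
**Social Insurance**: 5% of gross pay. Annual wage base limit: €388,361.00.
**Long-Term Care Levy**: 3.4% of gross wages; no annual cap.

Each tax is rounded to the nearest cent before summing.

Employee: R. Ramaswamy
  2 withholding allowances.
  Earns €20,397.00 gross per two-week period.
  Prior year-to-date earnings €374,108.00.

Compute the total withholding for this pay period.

€5,096.62

Earnings Tax: taxable = €20,397.00 − 2×€524.00 = €19,349.00
  €2,310.02 + 26.81% × (€19,349.00 − €14,200.00) = €2,310.02 + 26.81% × €5,149.00 = €3,690.47
Social Insurance: cap €388,361.00 − YTD €374,108.00 = €14,253.00 subject; 5% × €14,253.00 = €712.65
Long-Term Care Levy: 3.4% × €20,397.00 = €693.50
Total: €3,690.47 + €712.65 + €693.50 = €5,096.62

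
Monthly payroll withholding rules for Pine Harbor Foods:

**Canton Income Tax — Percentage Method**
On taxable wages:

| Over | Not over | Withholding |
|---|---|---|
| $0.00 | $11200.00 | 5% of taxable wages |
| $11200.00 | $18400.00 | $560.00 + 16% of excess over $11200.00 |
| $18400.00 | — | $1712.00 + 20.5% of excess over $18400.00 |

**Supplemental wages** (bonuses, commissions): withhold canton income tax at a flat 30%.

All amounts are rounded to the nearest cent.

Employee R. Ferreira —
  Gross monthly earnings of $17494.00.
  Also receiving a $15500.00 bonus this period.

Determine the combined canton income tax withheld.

Canton Income Tax: taxable = $17494.00
  $560.00 + 16% × ($17494.00 − $11200.00) = $560.00 + 16% × $6294.00 = $1567.04
Supplemental (30% flat on bonus): 30% × $15500.00 = $4650.00
Total canton income tax: $1567.04 + $4650.00 = $6217.04

$6217.04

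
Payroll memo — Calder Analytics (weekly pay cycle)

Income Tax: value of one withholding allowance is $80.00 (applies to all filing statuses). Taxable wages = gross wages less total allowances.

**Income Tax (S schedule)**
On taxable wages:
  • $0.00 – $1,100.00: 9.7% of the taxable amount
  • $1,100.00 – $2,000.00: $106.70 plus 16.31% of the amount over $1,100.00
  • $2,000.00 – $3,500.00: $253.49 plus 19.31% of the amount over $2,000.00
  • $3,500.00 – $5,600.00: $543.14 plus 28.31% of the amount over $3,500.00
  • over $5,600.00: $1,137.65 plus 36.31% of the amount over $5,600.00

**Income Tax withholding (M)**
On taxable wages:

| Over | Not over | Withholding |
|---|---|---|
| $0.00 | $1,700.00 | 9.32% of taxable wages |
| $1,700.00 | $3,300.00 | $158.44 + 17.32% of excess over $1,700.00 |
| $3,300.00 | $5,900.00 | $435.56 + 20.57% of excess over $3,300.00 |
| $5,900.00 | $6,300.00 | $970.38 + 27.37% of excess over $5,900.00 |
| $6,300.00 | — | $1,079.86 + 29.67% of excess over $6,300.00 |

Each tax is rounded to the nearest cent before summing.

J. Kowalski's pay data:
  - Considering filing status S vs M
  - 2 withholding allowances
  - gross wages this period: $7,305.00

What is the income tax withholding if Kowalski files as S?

$1,698.64

Income Tax (S): taxable = $7,305.00 − 2×$80.00 = $7,145.00
  $1,137.65 + 36.31% × ($7,145.00 − $5,600.00) = $1,137.65 + 36.31% × $1,545.00 = $1,698.64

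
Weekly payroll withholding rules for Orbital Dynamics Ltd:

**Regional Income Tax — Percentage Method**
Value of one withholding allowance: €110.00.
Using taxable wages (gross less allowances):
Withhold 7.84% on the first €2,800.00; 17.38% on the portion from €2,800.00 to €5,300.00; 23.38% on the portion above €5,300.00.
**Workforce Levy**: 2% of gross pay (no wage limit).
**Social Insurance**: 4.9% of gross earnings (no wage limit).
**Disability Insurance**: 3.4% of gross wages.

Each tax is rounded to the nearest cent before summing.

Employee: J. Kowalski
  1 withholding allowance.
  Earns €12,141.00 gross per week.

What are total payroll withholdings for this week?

Regional Income Tax: taxable = €12,141.00 − 1×€110.00 = €12,031.00
  €654.02 + 23.38% × (€12,031.00 − €5,300.00) = €654.02 + 23.38% × €6,731.00 = €2,227.73
Workforce Levy: 2% × €12,141.00 = €242.82
Social Insurance: 4.9% × €12,141.00 = €594.91
Disability Insurance: 3.4% × €12,141.00 = €412.79
Total: €2,227.73 + €242.82 + €594.91 + €412.79 = €3,478.25

€3,478.25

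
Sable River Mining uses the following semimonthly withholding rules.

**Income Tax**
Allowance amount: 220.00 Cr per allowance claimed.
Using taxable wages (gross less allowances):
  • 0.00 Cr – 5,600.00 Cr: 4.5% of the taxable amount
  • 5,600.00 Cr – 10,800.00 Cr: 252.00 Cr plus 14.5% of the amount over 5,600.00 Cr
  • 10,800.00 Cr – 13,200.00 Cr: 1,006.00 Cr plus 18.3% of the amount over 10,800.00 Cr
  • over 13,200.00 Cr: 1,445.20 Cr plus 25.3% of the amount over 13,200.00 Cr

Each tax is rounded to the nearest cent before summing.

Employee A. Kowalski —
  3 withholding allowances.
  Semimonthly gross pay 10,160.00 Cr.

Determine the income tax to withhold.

Income Tax: taxable = 10,160.00 Cr − 3×220.00 Cr = 9,500.00 Cr
  252.00 Cr + 14.5% × (9,500.00 Cr − 5,600.00 Cr) = 252.00 Cr + 14.5% × 3,900.00 Cr = 817.50 Cr

817.50 Cr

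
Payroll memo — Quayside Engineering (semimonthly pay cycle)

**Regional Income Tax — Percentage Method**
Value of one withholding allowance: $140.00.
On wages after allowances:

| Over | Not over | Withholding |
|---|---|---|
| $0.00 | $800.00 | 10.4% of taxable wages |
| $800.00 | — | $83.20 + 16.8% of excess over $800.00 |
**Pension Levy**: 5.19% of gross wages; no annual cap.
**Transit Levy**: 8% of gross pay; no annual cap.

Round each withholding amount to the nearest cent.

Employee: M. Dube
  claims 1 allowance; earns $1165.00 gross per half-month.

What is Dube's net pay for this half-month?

Regional Income Tax: taxable = $1165.00 − 1×$140.00 = $1025.00
  $83.20 + 16.8% × ($1025.00 − $800.00) = $83.20 + 16.8% × $225.00 = $121.00
Pension Levy: 5.19% × $1165.00 = $60.46
Transit Levy: 8% × $1165.00 = $93.20
Total withheld: $121.00 + $60.46 + $93.20 = $274.66
Net pay: $1165.00 − $274.66 = $890.34

$890.34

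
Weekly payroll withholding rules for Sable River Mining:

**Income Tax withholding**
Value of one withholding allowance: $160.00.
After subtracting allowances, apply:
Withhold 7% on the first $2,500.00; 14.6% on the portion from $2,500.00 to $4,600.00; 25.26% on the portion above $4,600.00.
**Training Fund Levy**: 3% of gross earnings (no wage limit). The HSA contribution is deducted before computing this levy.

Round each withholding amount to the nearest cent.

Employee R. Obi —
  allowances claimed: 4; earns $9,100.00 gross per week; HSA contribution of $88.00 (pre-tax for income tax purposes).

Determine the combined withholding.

$1,704.77

Income Tax: taxable = $9,100.00 − $88.00 − 4×$160.00 = $8,372.00
  $481.60 + 25.26% × ($8,372.00 − $4,600.00) = $481.60 + 25.26% × $3,772.00 = $1,434.41
Training Fund Levy: 3% × $9,012.00 = $270.36
Total: $1,434.41 + $270.36 = $1,704.77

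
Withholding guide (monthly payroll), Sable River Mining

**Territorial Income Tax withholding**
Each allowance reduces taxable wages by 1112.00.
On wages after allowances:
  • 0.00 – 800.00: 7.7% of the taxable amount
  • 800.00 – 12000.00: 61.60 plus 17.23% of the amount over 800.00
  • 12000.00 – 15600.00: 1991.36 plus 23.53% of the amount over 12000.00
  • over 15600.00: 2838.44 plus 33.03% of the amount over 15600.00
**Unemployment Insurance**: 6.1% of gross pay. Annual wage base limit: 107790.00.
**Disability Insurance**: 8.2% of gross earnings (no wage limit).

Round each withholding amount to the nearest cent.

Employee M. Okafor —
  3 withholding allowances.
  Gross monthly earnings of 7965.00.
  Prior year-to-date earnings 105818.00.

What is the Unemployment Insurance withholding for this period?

Unemployment Insurance: cap 107790.00 − YTD 105818.00 = 1972.00 subject; 6.1% × 1972.00 = 120.29

120.29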